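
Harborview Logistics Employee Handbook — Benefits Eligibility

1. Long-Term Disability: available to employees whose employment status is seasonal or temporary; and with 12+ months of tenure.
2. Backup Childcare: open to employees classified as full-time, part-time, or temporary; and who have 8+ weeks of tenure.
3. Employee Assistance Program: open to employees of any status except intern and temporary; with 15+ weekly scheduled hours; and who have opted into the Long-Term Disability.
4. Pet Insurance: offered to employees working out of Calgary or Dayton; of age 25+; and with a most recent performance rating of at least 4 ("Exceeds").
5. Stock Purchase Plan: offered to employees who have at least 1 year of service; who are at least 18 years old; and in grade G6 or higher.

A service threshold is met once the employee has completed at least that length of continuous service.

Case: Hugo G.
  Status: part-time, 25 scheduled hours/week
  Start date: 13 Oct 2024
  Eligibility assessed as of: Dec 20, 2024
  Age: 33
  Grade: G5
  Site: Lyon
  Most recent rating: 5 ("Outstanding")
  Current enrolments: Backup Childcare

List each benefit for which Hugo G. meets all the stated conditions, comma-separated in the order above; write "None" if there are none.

Backup Childcare

Service from 13 Oct 2024 to Dec 20, 2024: 68 days.
Long-Term Disability — status part-time ✗ (requires seasonal or temporary) → not eligible.
Backup Childcare — status part-time ✓; service 68 days ≥ 8 weeks (≈56 days) ✓ → eligible.
Employee Assistance Program — status part-time ✓ (not excluded); 25 hrs/wk ≥ 15 ✓; not enrolled in Long-Term Disability ✗ → not eligible.
Pet Insurance — site Lyon ✗ (not Calgary or Dayton) → not eligible.
Stock Purchase Plan — service 68 days < 1 year (≈365 days) ✗ → not eligible.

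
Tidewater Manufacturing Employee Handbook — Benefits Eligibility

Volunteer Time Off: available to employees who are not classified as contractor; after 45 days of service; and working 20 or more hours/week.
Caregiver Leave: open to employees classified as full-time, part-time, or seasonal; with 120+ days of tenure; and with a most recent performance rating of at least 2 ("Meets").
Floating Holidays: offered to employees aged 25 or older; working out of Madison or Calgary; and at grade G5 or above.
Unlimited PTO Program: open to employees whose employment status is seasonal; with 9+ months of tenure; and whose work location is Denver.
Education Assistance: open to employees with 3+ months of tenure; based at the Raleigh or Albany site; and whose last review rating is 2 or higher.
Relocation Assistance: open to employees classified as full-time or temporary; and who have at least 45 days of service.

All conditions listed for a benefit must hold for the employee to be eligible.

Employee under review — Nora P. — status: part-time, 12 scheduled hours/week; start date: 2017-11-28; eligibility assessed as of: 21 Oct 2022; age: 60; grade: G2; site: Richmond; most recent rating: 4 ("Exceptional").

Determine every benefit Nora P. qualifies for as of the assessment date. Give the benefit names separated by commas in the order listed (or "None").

Caregiver Leave

Service from 2017-11-28 to 21 Oct 2022: 1788 days.
Volunteer Time Off — status part-time ✓ (not excluded); service 1788 days ≥ 45 days ✓; 12 hrs/wk < 20 ✗ → not eligible.
Caregiver Leave — status part-time ✓; service 1788 days ≥ 120 days ✓; rating 4 ≥ 2 ✓ → eligible.
Floating Holidays — age 60 ≥ 25 ✓; site Richmond ✗ (not Madison or Calgary) → not eligible.
Unlimited PTO Program — status part-time ✗ (requires seasonal) → not eligible.
Education Assistance — service 1788 days ≥ 3 months (≈90 days) ✓; site Richmond ✗ (not Raleigh or Albany) → not eligible.
Relocation Assistance — status part-time ✗ (requires full-time or temporary) → not eligible.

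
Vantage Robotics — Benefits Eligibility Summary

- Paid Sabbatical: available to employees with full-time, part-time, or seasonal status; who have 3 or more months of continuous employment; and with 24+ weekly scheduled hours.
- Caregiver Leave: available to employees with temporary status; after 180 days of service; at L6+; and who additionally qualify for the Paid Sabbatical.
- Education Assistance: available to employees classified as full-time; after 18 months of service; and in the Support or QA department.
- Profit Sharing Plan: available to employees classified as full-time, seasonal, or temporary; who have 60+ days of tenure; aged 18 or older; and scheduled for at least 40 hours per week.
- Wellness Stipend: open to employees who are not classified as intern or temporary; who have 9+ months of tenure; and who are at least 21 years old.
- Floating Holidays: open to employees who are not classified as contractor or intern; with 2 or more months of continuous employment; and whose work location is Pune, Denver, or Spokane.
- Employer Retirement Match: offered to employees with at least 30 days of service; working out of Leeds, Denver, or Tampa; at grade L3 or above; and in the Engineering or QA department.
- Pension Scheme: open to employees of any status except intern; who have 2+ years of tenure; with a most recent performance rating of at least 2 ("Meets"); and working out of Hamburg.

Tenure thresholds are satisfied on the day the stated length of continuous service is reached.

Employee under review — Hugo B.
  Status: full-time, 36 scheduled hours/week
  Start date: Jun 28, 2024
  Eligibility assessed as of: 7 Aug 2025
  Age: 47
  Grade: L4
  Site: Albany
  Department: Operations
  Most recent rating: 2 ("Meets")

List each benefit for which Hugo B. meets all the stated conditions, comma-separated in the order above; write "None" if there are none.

Service from Jun 28, 2024 to 7 Aug 2025: 405 days.
Paid Sabbatical — status full-time ✓; service 405 days ≥ 3 months (≈90 days) ✓; 36 hrs/wk ≥ 24 ✓ → eligible.
Caregiver Leave — status full-time ✗ (requires temporary) → not eligible.
Education Assistance — status full-time ✓; service 405 days < 18 months (≈540 days) ✗ → not eligible.
Profit Sharing Plan — status full-time ✓; service 405 days ≥ 60 days ✓; age 47 ≥ 18 ✓; 36 hrs/wk < 40 ✗ → not eligible.
Wellness Stipend — status full-time ✓ (not excluded); service 405 days ≥ 9 months (≈270 days) ✓; age 47 ≥ 21 ✓ → eligible.
Floating Holidays — status full-time ✓ (not excluded); service 405 days ≥ 2 months (≈60 days) ✓; site Albany ✗ (not Pune, Denver, or Spokane) → not eligible.
Employer Retirement Match — service 405 days ≥ 30 days ✓; site Albany ✗ (not Leeds, Denver, or Tampa) → not eligible.
Pension Scheme — status full-time ✓ (not excluded); service 405 days < 2 years (≈730 days) ✗ → not eligible.

Paid Sabbatical, Wellness Stipend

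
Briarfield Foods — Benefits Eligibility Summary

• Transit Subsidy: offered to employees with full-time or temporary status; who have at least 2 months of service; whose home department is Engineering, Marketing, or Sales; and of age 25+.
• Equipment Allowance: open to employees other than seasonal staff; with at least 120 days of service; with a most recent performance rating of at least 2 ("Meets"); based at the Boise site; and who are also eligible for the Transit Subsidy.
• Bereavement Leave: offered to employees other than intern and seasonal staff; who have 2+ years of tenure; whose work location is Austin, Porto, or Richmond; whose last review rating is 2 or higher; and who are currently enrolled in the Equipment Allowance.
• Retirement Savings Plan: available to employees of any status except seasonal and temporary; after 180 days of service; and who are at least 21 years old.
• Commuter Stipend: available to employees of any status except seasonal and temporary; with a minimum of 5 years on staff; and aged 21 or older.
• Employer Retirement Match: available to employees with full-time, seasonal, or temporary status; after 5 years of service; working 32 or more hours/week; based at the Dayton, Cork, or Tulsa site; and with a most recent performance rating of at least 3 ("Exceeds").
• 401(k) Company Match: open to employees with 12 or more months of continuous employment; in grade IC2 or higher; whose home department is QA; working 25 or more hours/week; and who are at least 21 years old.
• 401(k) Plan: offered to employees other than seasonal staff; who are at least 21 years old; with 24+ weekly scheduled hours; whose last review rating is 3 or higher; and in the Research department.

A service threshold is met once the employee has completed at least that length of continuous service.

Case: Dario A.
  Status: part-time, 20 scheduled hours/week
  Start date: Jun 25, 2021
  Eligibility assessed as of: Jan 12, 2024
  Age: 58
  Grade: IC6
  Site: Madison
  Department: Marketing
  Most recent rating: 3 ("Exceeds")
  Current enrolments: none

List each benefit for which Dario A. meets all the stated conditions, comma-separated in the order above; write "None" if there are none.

Retirement Savings Plan

Service from Jun 25, 2021 to Jan 12, 2024: 931 days.
Transit Subsidy — status part-time ✗ (requires full-time or temporary) → not eligible.
Equipment Allowance — status part-time ✓ (not excluded); service 931 days ≥ 120 days ✓; rating 3 ≥ 2 ✓; site Madison ✗ (not Boise) → not eligible.
Bereavement Leave — status part-time ✓ (not excluded); service 931 days ≥ 2 years (≈730 days) ✓; site Madison ✗ (not Austin, Porto, or Richmond) → not eligible.
Retirement Savings Plan — status part-time ✓ (not excluded); service 931 days ≥ 180 days ✓; age 58 ≥ 21 ✓ → eligible.
Commuter Stipend — status part-time ✓ (not excluded); service 931 days < 5 years (≈1825 days) ✗ → not eligible.
Employer Retirement Match — status part-time ✗ (requires full-time, seasonal, or temporary) → not eligible.
401(k) Company Match — service 931 days ≥ 12 months (≈360 days) ✓; grade IC6 ≥ IC2 ✓; dept Marketing ✗ → not eligible.
401(k) Plan — status part-time ✓ (not excluded); age 58 ≥ 21 ✓; 20 hrs/wk < 24 ✗ → not eligible.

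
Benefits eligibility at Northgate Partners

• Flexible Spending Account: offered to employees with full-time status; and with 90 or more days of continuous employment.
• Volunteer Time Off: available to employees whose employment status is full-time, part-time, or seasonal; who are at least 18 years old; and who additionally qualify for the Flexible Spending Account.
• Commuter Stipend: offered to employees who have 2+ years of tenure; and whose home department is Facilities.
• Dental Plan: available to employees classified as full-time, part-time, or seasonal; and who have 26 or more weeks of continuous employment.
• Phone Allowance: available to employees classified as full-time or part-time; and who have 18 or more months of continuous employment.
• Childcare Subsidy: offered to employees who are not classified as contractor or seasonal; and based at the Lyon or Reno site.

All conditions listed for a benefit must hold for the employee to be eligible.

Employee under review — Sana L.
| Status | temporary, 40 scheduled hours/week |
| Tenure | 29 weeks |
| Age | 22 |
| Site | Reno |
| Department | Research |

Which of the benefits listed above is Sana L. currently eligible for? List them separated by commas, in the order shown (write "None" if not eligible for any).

Childcare Subsidy

Flexible Spending Account — status temporary ✗ (requires full-time) → not eligible.
Volunteer Time Off — status temporary ✗ (requires full-time, part-time, or seasonal) → not eligible.
Commuter Stipend — service 29 weeks < 2 years (≈730 days) ✗ → not eligible.
Dental Plan — status temporary ✗ (requires full-time, part-time, or seasonal) → not eligible.
Phone Allowance — status temporary ✗ (requires full-time or part-time) → not eligible.
Childcare Subsidy — status temporary ✓ (not excluded); site Reno ✓ → eligible.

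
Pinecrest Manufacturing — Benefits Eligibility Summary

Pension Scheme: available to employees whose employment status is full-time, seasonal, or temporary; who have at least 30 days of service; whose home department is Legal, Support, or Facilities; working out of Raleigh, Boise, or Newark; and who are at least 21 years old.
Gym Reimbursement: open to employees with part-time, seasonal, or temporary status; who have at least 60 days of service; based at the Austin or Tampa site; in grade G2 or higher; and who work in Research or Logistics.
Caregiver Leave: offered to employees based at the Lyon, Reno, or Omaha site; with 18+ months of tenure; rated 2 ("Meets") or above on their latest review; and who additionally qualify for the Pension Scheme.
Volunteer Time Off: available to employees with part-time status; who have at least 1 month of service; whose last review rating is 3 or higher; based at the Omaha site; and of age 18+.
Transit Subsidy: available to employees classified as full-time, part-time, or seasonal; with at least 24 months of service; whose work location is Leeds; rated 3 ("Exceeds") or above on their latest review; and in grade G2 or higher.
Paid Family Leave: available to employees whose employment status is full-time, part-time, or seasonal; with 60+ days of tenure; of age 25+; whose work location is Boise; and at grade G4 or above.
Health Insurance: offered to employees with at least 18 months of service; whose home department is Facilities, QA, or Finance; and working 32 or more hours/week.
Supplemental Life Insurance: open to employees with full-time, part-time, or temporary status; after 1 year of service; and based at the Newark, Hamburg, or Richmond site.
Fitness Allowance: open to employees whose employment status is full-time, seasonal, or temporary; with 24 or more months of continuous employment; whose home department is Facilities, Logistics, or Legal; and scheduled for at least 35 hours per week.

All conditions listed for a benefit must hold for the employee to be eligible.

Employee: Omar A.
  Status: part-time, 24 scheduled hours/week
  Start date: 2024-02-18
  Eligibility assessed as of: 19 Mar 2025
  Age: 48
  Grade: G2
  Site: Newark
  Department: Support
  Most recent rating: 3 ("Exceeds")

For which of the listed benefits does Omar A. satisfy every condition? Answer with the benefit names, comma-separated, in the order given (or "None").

Service from 2024-02-18 to 19 Mar 2025: 395 days.
Pension Scheme — status part-time ✗ (requires full-time, seasonal, or temporary) → not eligible.
Gym Reimbursement — status part-time ✓; service 395 days ≥ 60 days ✓; site Newark ✗ (not Austin or Tampa) → not eligible.
Caregiver Leave — site Newark ✗ (not Lyon, Reno, or Omaha) → not eligible.
Volunteer Time Off — status part-time ✓; service 395 days ≥ 1 month (≈30 days) ✓; rating 3 ≥ 3 ✓; site Newark ✗ (not Omaha) → not eligible.
Transit Subsidy — status part-time ✓; service 395 days < 24 months (≈720 days) ✗ → not eligible.
Paid Family Leave — status part-time ✓; service 395 days ≥ 60 days ✓; age 48 ≥ 25 ✓; site Newark ✗ (not Boise) → not eligible.
Health Insurance — service 395 days < 18 months (≈540 days) ✗ → not eligible.
Supplemental Life Insurance — status part-time ✓; service 395 days ≥ 1 year (≈365 days) ✓; site Newark ✓ → eligible.
Fitness Allowance — status part-time ✗ (requires full-time, seasonal, or temporary) → not eligible.

Supplemental Life Insurance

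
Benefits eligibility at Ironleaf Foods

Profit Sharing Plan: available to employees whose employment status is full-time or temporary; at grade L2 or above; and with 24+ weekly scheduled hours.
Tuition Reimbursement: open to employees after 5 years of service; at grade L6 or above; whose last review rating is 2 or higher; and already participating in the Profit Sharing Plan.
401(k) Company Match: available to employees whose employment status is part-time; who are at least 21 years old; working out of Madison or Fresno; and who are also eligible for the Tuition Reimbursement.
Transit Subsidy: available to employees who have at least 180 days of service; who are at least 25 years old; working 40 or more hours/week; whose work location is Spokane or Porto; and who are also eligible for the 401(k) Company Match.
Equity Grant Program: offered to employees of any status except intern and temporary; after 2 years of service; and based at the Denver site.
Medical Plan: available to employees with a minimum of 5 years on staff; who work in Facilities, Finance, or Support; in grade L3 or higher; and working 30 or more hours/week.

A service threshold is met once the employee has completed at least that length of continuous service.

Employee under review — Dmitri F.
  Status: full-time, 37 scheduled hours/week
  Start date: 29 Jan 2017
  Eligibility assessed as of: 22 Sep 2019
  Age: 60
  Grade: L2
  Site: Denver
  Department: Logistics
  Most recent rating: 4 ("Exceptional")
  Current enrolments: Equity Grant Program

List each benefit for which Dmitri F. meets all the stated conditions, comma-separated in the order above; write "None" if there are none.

Profit Sharing Plan, Equity Grant Program

Service from 29 Jan 2017 to 22 Sep 2019: 966 days.
Profit Sharing Plan — status full-time ✓; grade L2 ≥ L2 ✓; 37 hrs/wk ≥ 24 ✓ → eligible.
Tuition Reimbursement — service 966 days < 5 years (≈1825 days) ✗ → not eligible.
401(k) Company Match — status full-time ✗ (requires part-time) → not eligible.
Transit Subsidy — service 966 days ≥ 180 days ✓; age 60 ≥ 25 ✓; 37 hrs/wk < 40 ✗ → not eligible.
Equity Grant Program — status full-time ✓ (not excluded); service 966 days ≥ 2 years (≈730 days) ✓; site Denver ✓ → eligible.
Medical Plan — service 966 days < 5 years (≈1825 days) ✗ → not eligible.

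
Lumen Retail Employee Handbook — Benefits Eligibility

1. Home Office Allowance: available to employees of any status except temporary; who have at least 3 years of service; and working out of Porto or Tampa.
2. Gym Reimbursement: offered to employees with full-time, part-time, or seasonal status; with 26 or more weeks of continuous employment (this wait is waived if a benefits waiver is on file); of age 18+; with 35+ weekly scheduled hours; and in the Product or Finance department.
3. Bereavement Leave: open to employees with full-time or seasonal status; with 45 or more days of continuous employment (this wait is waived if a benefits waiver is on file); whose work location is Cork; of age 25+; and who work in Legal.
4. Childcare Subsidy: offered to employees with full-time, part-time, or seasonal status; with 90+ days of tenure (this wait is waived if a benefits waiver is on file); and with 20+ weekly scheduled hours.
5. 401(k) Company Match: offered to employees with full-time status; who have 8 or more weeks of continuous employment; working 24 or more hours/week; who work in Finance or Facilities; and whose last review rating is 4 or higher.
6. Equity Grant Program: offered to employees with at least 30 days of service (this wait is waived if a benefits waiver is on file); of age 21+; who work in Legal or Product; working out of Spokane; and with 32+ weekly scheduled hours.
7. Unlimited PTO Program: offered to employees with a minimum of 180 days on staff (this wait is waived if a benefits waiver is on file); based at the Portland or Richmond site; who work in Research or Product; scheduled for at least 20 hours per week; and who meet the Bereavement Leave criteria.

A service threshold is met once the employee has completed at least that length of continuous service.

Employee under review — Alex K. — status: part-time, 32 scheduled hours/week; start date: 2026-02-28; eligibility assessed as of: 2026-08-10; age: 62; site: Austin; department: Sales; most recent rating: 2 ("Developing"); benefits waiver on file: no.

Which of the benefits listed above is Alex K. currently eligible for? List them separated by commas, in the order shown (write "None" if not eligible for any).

Childcare Subsidy

Service from 2026-02-28 to 2026-08-10: 163 days.
Home Office Allowance — status part-time ✓ (not excluded); service 163 days < 3 years (≈1095 days) ✗ → not eligible.
Gym Reimbursement — status part-time ✓; no waiver, service 163 days < 26 weeks (≈182 days) ✗ → not eligible.
Bereavement Leave — status part-time ✗ (requires full-time or seasonal) → not eligible.
Childcare Subsidy — status part-time ✓; no waiver, service 163 days ≥ 90 days ✓; 32 hrs/wk ≥ 20 ✓ → eligible.
401(k) Company Match — status part-time ✗ (requires full-time) → not eligible.
Equity Grant Program — no waiver, service 163 days ≥ 30 days ✓; age 62 ≥ 21 ✓; dept Sales ✗ → not eligible.
Unlimited PTO Program — no waiver, service 163 days < 180 days ✗ → not eligible.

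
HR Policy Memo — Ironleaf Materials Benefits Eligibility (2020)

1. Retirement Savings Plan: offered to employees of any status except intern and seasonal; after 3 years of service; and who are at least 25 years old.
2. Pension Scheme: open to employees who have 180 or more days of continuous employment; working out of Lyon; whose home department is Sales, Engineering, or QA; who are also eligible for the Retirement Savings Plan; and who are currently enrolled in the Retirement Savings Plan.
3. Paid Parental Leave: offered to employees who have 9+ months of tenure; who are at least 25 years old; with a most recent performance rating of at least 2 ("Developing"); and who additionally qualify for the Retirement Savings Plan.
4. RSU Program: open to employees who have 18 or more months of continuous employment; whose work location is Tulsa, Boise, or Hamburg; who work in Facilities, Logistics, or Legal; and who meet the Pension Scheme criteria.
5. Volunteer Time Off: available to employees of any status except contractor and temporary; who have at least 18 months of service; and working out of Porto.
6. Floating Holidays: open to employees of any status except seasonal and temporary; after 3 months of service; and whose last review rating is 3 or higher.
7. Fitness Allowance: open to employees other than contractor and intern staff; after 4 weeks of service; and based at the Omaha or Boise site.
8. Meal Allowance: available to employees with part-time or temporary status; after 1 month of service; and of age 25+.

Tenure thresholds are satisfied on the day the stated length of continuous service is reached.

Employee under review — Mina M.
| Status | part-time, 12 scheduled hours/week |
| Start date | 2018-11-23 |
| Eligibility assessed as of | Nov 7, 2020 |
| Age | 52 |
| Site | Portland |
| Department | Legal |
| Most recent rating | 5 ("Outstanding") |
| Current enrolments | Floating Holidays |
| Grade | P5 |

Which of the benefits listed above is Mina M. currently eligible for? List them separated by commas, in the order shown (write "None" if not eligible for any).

Service from 2018-11-23 to Nov 7, 2020: 715 days.
Retirement Savings Plan — status part-time ✓ (not excluded); service 715 days < 3 years (≈1095 days) ✗ → not eligible.
Pension Scheme — service 715 days ≥ 180 days ✓; site Portland ✗ (not Lyon) → not eligible.
Paid Parental Leave — service 715 days ≥ 9 months (≈270 days) ✓; age 52 ≥ 25 ✓; rating 5 ≥ 2 ✓; not eligible for Retirement Savings Plan ✗ → not eligible.
RSU Program — service 715 days ≥ 18 months (≈540 days) ✓; site Portland ✗ (not Tulsa, Boise, or Hamburg) → not eligible.
Volunteer Time Off — status part-time ✓ (not excluded); service 715 days ≥ 18 months (≈540 days) ✓; site Portland ✗ (not Porto) → not eligible.
Floating Holidays — status part-time ✓ (not excluded); service 715 days ≥ 3 months (≈90 days) ✓; rating 5 ≥ 3 ✓ → eligible.
Fitness Allowance — status part-time ✓ (not excluded); service 715 days ≥ 4 weeks (≈28 days) ✓; site Portland ✗ (not Omaha or Boise) → not eligible.
Meal Allowance — status part-time ✓; service 715 days ≥ 1 month (≈30 days) ✓; age 52 ≥ 25 ✓ → eligible.

Floating Holidays, Meal Allowance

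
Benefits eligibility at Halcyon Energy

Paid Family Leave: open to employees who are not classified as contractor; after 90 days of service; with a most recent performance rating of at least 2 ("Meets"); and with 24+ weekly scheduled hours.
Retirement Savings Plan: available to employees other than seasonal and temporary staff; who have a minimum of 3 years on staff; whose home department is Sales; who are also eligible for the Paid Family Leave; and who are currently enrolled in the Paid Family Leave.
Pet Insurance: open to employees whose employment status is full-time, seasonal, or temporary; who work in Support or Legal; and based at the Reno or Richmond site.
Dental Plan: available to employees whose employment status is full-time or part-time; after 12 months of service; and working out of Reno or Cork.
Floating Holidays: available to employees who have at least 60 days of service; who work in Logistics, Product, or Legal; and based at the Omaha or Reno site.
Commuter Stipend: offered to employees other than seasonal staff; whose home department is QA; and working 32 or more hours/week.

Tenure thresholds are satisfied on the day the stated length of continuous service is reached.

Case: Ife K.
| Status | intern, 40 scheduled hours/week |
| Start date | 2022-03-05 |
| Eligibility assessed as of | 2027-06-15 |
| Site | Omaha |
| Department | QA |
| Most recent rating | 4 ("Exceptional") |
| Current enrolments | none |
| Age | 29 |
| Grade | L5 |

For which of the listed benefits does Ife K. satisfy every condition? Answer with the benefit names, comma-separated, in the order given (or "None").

Paid Family Leave, Commuter Stipend

Service from 2022-03-05 to 2027-06-15: 1928 days.
Paid Family Leave — status intern ✓ (not excluded); service 1928 days ≥ 90 days ✓; rating 4 ≥ 2 ✓; 40 hrs/wk ≥ 24 ✓ → eligible.
Retirement Savings Plan — status intern ✓ (not excluded); service 1928 days ≥ 3 years (≈1095 days) ✓; dept QA ✗ → not eligible.
Pet Insurance — status intern ✗ (requires full-time, seasonal, or temporary) → not eligible.
Dental Plan — status intern ✗ (requires full-time or part-time) → not eligible.
Floating Holidays — service 1928 days ≥ 60 days ✓; dept QA ✗ → not eligible.
Commuter Stipend — status intern ✓ (not excluded); dept QA ✓; 40 hrs/wk ≥ 32 ✓ → eligible.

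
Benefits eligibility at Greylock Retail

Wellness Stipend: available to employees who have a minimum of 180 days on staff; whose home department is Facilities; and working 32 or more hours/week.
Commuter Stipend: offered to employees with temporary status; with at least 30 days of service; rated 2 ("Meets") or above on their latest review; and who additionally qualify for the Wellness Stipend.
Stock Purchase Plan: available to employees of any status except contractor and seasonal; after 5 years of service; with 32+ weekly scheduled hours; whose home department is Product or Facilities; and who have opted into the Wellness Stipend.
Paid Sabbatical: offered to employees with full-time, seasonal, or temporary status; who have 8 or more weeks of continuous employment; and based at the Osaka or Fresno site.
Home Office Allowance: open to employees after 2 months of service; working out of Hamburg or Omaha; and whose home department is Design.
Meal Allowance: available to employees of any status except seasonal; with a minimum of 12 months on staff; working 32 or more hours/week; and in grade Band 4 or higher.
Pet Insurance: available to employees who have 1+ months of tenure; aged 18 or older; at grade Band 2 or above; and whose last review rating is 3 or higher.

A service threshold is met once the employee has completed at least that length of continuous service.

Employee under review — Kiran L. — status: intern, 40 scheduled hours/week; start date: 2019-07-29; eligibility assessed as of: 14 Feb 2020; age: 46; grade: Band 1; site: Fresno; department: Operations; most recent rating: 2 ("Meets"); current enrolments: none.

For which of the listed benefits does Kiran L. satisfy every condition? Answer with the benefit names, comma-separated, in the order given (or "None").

None

Service from 2019-07-29 to 14 Feb 2020: 200 days.
Wellness Stipend — service 200 days ≥ 180 days ✓; dept Operations ✗ → not eligible.
Commuter Stipend — status intern ✗ (requires temporary) → not eligible.
Stock Purchase Plan — status intern ✓ (not excluded); service 200 days < 5 years (≈1825 days) ✗ → not eligible.
Paid Sabbatical — status intern ✗ (requires full-time, seasonal, or temporary) → not eligible.
Home Office Allowance — service 200 days ≥ 2 months (≈60 days) ✓; site Fresno ✗ (not Hamburg or Omaha) → not eligible.
Meal Allowance — status intern ✓ (not excluded); service 200 days < 12 months (≈360 days) ✗ → not eligible.
Pet Insurance — service 200 days ≥ 1 month (≈30 days) ✓; age 46 ≥ 18 ✓; grade Band 1 < Band 2 ✗ → not eligible.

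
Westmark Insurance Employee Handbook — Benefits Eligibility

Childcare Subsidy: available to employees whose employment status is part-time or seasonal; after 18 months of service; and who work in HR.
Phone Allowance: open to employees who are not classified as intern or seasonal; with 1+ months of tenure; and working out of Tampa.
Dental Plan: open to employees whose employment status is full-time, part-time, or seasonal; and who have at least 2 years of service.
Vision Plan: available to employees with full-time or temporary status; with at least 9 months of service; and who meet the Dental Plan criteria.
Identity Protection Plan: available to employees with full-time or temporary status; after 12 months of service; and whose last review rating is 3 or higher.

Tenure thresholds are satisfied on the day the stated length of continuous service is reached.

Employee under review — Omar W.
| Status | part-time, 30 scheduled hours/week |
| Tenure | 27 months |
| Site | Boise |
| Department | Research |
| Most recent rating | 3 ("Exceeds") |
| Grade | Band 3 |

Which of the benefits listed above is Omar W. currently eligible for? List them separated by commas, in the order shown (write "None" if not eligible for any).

Childcare Subsidy — status part-time ✓; service 27 months ≥ 18 months ✓; dept Research ✗ → not eligible.
Phone Allowance — status part-time ✓ (not excluded); service 27 months ≥ 1 month ✓; site Boise ✗ (not Tampa) → not eligible.
Dental Plan — status part-time ✓; service 27 months ≥ 2 years (≈730 days) ✓ → eligible.
Vision Plan — status part-time ✗ (requires full-time or temporary) → not eligible.
Identity Protection Plan — status part-time ✗ (requires full-time or temporary) → not eligible.

Dental Plan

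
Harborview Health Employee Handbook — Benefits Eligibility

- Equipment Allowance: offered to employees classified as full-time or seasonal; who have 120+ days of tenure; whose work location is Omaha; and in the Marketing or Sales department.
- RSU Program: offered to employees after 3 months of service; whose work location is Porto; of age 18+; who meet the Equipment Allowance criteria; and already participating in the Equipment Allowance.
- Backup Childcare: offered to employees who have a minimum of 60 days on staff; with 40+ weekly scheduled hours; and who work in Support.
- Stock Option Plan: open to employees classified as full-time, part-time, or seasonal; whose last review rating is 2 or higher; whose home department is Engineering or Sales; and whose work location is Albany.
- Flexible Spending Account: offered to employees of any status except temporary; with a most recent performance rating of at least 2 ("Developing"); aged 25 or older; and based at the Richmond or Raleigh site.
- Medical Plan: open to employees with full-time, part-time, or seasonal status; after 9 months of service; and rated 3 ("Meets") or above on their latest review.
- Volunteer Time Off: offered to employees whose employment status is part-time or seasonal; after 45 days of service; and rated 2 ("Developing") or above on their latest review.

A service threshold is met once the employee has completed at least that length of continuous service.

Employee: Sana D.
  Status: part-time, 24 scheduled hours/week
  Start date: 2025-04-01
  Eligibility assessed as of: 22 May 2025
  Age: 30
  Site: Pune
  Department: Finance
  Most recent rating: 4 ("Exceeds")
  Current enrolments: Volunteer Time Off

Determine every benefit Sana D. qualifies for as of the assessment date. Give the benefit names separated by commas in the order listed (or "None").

Service from 2025-04-01 to 22 May 2025: 51 days.
Equipment Allowance — status part-time ✗ (requires full-time or seasonal) → not eligible.
RSU Program — service 51 days < 3 months (≈90 days) ✗ → not eligible.
Backup Childcare — service 51 days < 60 days ✗ → not eligible.
Stock Option Plan — status part-time ✓; rating 4 ≥ 2 ✓; dept Finance ✗ → not eligible.
Flexible Spending Account — status part-time ✓ (not excluded); rating 4 ≥ 2 ✓; age 30 ≥ 25 ✓; site Pune ✗ (not Richmond or Raleigh) → not eligible.
Medical Plan — status part-time ✓; service 51 days < 9 months (≈270 days) ✗ → not eligible.
Volunteer Time Off — status part-time ✓; service 51 days ≥ 45 days ✓; rating 4 ≥ 2 ✓ → eligible.

Volunteer Time Off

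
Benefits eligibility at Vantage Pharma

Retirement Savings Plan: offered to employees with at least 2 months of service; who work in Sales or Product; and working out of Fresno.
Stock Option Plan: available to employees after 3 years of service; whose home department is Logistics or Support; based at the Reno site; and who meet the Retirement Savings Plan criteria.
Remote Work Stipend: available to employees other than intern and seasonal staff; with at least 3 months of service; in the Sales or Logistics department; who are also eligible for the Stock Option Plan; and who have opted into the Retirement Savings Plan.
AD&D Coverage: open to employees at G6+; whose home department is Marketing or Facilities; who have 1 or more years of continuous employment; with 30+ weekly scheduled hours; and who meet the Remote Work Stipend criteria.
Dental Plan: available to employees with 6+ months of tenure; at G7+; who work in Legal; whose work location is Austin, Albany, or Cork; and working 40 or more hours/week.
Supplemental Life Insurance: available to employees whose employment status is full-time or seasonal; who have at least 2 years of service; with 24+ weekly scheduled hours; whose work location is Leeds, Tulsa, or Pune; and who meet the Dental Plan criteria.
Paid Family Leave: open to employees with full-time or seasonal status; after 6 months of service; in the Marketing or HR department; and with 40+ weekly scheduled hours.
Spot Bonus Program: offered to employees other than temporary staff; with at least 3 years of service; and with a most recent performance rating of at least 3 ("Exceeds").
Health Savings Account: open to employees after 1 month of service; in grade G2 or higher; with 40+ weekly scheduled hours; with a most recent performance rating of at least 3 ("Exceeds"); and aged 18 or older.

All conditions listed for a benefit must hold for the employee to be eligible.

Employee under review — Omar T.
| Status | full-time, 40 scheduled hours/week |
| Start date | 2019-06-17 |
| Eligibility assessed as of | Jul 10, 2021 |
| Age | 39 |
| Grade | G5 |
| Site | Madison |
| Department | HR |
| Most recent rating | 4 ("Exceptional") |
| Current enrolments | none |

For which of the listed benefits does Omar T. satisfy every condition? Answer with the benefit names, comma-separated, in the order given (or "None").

Paid Family Leave, Health Savings Account

Service from 2019-06-17 to Jul 10, 2021: 754 days.
Retirement Savings Plan — service 754 days ≥ 2 months (≈60 days) ✓; dept HR ✗ → not eligible.
Stock Option Plan — service 754 days < 3 years (≈1095 days) ✗ → not eligible.
Remote Work Stipend — status full-time ✓ (not excluded); service 754 days ≥ 3 months (≈90 days) ✓; dept HR ✗ → not eligible.
AD&D Coverage — grade G5 < G6 ✗ → not eligible.
Dental Plan — service 754 days ≥ 6 months (≈180 days) ✓; grade G5 < G7 ✗ → not eligible.
Supplemental Life Insurance — status full-time ✓; service 754 days ≥ 2 years (≈730 days) ✓; 40 hrs/wk ≥ 24 ✓; site Madison ✗ (not Leeds, Tulsa, or Pune) → not eligible.
Paid Family Leave — status full-time ✓; service 754 days ≥ 6 months (≈180 days) ✓; dept HR ✓; 40 hrs/wk ≥ 40 ✓ → eligible.
Spot Bonus Program — status full-time ✓ (not excluded); service 754 days < 3 years (≈1095 days) ✗ → not eligible.
Health Savings Account — service 754 days ≥ 1 month (≈30 days) ✓; grade G5 ≥ G2 ✓; 40 hrs/wk ≥ 40 ✓; rating 4 ≥ 3 ✓; age 39 ≥ 18 ✓ → eligible.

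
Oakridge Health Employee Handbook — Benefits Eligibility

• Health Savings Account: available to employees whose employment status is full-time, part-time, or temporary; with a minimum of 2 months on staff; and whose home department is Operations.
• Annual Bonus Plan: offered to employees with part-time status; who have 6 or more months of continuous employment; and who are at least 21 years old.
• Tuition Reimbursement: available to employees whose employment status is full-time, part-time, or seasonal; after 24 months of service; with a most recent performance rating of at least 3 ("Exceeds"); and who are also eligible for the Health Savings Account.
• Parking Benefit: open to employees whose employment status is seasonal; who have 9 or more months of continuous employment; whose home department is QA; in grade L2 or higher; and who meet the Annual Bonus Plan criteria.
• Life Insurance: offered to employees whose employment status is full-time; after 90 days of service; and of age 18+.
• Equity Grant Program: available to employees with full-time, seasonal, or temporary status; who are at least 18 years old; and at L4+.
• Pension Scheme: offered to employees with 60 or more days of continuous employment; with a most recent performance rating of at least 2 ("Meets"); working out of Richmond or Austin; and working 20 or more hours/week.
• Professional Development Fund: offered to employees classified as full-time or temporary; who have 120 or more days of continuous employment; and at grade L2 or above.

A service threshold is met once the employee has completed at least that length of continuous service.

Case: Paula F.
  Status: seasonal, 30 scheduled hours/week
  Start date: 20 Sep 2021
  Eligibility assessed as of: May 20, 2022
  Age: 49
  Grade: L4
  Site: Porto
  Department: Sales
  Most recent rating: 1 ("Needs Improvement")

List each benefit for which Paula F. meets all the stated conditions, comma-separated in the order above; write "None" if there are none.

Service from 20 Sep 2021 to May 20, 2022: 242 days.
Health Savings Account — status seasonal ✗ (requires full-time, part-time, or temporary) → not eligible.
Annual Bonus Plan — status seasonal ✗ (requires part-time) → not eligible.
Tuition Reimbursement — status seasonal ✓; service 242 days < 24 months (≈720 days) ✗ → not eligible.
Parking Benefit — status seasonal ✓; service 242 days < 9 months (≈270 days) ✗ → not eligible.
Life Insurance — status seasonal ✗ (requires full-time) → not eligible.
Equity Grant Program — status seasonal ✓; age 49 ≥ 18 ✓; grade L4 ≥ L4 ✓ → eligible.
Pension Scheme — service 242 days ≥ 60 days ✓; rating 1 < 2 ✗ → not eligible.
Professional Development Fund — status seasonal ✗ (requires full-time or temporary) → not eligible.

Equity Grant Program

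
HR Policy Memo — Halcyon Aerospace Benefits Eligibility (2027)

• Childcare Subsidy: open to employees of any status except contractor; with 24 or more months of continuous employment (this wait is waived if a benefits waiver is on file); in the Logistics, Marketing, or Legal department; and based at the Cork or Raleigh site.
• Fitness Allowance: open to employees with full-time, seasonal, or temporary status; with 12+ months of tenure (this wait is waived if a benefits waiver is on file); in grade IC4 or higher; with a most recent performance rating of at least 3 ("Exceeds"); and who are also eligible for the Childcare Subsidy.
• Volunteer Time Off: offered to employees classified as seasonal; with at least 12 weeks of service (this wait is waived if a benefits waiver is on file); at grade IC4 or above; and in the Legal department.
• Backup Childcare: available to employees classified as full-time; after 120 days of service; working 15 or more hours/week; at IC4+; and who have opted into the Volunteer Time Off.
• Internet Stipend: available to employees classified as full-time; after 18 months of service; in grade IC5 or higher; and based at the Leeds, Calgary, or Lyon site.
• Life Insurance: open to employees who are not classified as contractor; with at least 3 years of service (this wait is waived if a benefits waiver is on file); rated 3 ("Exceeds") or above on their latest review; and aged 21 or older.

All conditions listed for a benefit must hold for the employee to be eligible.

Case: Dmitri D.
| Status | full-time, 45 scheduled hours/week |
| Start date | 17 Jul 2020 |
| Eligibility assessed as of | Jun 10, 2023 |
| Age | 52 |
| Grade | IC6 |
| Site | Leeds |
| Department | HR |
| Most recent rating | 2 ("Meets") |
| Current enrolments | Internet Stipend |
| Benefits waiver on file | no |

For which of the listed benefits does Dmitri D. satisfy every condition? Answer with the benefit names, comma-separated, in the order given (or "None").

Service from 17 Jul 2020 to Jun 10, 2023: 1058 days.
Childcare Subsidy — status full-time ✓ (not excluded); no waiver, service 1058 days ≥ 24 months (≈720 days) ✓; dept HR ✗ → not eligible.
Fitness Allowance — status full-time ✓; no waiver, service 1058 days ≥ 12 months (≈360 days) ✓; grade IC6 ≥ IC4 ✓; rating 2 < 3 ✗ → not eligible.
Volunteer Time Off — status full-time ✗ (requires seasonal) → not eligible.
Backup Childcare — status full-time ✓; service 1058 days ≥ 120 days ✓; 45 hrs/wk ≥ 15 ✓; grade IC6 ≥ IC4 ✓; not enrolled in Volunteer Time Off ✗ → not eligible.
Internet Stipend — status full-time ✓; service 1058 days ≥ 18 months (≈540 days) ✓; grade IC6 ≥ IC5 ✓; site Leeds ✓ → eligible.
Life Insurance — status full-time ✓ (not excluded); no waiver, service 1058 days < 3 years (≈1095 days) ✗ → not eligible.

Internet Stipend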